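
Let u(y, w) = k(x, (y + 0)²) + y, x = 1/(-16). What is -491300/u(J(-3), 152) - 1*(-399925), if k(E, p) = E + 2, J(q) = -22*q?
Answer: 426857675/1087 ≈ 3.9269e+5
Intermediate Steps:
x = -1/16 ≈ -0.062500
k(E, p) = 2 + E
u(y, w) = 31/16 + y (u(y, w) = (2 - 1/16) + y = 31/16 + y)
-491300/u(J(-3), 152) - 1*(-399925) = -491300/(31/16 - 22*(-3)) - 1*(-399925) = -491300/(31/16 + 66) + 399925 = -491300/1087/16 + 399925 = -491300*16/1087 + 399925 = -7860800/1087 + 399925 = 426857675/1087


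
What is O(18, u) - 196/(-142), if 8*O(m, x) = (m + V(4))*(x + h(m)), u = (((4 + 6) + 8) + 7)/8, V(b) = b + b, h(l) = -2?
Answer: 11443/2272 ≈ 5.0365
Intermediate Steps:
V(b) = 2*b
u = 25/8 (u = ((10 + 8) + 7)*(⅛) = (18 + 7)*(⅛) = 25*(⅛) = 25/8 ≈ 3.1250)
O(m, x) = (-2 + x)*(8 + m)/8 (O(m, x) = ((m + 2*4)*(x - 2))/8 = ((m + 8)*(-2 + x))/8 = ((8 + m)*(-2 + x))/8 = ((-2 + x)*(8 + m))/8 = (-2 + x)*(8 + m)/8)
O(18, u) - 196/(-142) = (-2 + 25/8 - ¼*18 + (⅛)*18*(25/8)) - 196/(-142) = (-2 + 25/8 - 9/2 + 225/32) - 196*(-1/142) = 117/32 + 98/71 = 11443/2272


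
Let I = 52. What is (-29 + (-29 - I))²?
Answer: 12100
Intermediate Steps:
(-29 + (-29 - I))² = (-29 + (-29 - 1*52))² = (-29 + (-29 - 52))² = (-29 - 81)² = (-110)² = 12100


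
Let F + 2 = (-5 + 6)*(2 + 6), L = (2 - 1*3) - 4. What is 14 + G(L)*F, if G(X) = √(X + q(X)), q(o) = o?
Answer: 14 + 6*I*√10 ≈ 14.0 + 18.974*I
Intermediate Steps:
L = -5 (L = (2 - 3) - 4 = -1 - 4 = -5)
F = 6 (F = -2 + (-5 + 6)*(2 + 6) = -2 + 1*8 = -2 + 8 = 6)
G(X) = √2*√X (G(X) = √(X + X) = √(2*X) = √2*√X)
14 + G(L)*F = 14 + (√2*√(-5))*6 = 14 + (√2*(I*√5))*6 = 14 + (I*√10)*6 = 14 + 6*I*√10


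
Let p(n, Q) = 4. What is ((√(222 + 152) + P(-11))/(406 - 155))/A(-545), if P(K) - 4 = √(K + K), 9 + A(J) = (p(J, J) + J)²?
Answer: 1/18365168 + √374/73460672 + I*√22/73460672 ≈ 3.1771e-7 + 6.3849e-8*I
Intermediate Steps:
A(J) = -9 + (4 + J)²
P(K) = 4 + √2*√K (P(K) = 4 + √(K + K) = 4 + √(2*K) = 4 + √2*√K)
((√(222 + 152) + P(-11))/(406 - 155))/A(-545) = ((√(222 + 152) + (4 + √2*√(-11)))/(406 - 155))/(-9 + (4 - 545)²) = ((√374 + (4 + √2*(I*√11)))/251)/(-9 + (-541)²) = ((√374 + (4 + I*√22))*(1/251))/(-9 + 292681) = ((4 + √374 + I*√22)*(1/251))/292672 = (4/251 + √374/251 + I*√22/251)*(1/292672) = 1/18365168 + √374/73460672 + I*√22/73460672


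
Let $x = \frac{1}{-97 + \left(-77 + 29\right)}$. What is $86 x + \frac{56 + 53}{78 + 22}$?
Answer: $\frac{1441}{2900} \approx 0.4969$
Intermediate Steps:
$x = - \frac{1}{145}$ ($x = \frac{1}{-97 - 48} = \frac{1}{-145} = - \frac{1}{145} \approx -0.0068966$)
$86 x + \frac{56 + 53}{78 + 22} = 86 \left(- \frac{1}{145}\right) + \frac{56 + 53}{78 + 22} = - \frac{86}{145} + \frac{109}{100} = \frac{1441}{2900}$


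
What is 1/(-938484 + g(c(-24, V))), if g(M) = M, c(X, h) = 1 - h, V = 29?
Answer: -1/938512 ≈ -1.0655e-6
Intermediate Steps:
1/(-938484 + g(c(-24, V))) = 1/(-938484 + (1 - 1*29)) = 1/(-938484 + (1 - 29)) = 1/(-938484 - 28) = 1/(-938512) = -1/938512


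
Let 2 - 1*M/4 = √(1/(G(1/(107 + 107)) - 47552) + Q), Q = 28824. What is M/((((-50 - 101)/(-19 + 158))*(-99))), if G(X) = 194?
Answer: 1112/14949 - 278*√7182877266642/117992457 ≈ -6.2401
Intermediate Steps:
M = 8 - 2*√7182877266642/7893 (M = 8 - 4*√(1/(194 - 47552) + 28824) = 8 - 4*√(1/(-47358) + 28824) = 8 - 4*√(-1/47358 + 28824) = 8 - 2*√7182877266642/7893 ≈ -671.11)
M/((((-50 - 101)/(-19 + 158))*(-99))) = (8 - 2*√7182877266642/7893)/((((-50 - 101)/(-19 + 158))*(-99))) = (8 - 2*√7182877266642/7893)/((-151/139*(-99))) = (8 - 2*√7182877266642/7893)/(14949/139) = (8 - 2*√7182877266642/7893)*(139/14949) = 1112/14949 - 278*√7182877266642/117992457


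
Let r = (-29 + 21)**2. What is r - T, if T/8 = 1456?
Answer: -11584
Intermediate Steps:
r = 64 (r = (-8)**2 = 64)
T = 11648 (T = 8*1456 = 11648)
r - T = 64 - 1*11648 = 64 - 11648 = -11584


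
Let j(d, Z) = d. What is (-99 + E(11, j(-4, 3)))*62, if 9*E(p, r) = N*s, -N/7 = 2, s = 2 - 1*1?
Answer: -56110/9 ≈ -6234.4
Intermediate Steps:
s = 1 (s = 2 - 1 = 1)
N = -14 (N = -7*2 = -14)
E(p, r) = -14/9 (E(p, r) = (-14*1)/9 = (1/9)*(-14) = -14/9)
(-99 + E(11, j(-4, 3)))*62 = (-99 - 14/9)*62 = -905/9*62 = -56110/9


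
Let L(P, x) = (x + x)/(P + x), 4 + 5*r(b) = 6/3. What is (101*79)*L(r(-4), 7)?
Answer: 558530/33 ≈ 16925.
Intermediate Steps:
r(b) = -⅖ (r(b) = -⅘ + (6/3)/5 = -⅘ + (6*(⅓))/5 = -⅘ + (⅕)*2 = -⅘ + ⅖ = -⅖)
L(P, x) = 2*x/(P + x) (L(P, x) = (2*x)/(P + x) = 2*x/(P + x))
(101*79)*L(r(-4), 7) = (101*79)*(2*7/(-⅖ + 7)) = 7979*(2*7/(33/5)) = 7979*(2*7*(5/33)) = 7979*(70/33) = 558530/33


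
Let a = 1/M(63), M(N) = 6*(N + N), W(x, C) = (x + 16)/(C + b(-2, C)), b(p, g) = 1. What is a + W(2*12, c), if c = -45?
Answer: -7549/8316 ≈ -0.90777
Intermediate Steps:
W(x, C) = (16 + x)/(1 + C) (W(x, C) = (x + 16)/(C + 1) = (16 + x)/(1 + C))
M(N) = 12*N (M(N) = 6*(2*N) = 12*N)
a = 1/756 (a = 1/(12*63) = 1/756 ≈ 0.0013228)
a + W(2*12, c) = 1/756 + (16 + 2*12)/(1 - 45) = 1/756 + (16 + 24)/(-44) = 1/756 - 1/44*40 = 1/756 - 10/11 = -7549/8316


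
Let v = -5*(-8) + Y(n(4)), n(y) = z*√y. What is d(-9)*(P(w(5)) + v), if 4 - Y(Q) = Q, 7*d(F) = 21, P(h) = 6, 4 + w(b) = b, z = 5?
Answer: 120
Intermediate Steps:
w(b) = -4 + b
n(y) = 5*√y
d(F) = 3 (d(F) = (⅐)*21 = 3)
Y(Q) = 4 - Q
v = 34 (v = -5*(-8) + (4 - 5*√4) = 40 + (4 - 5*2) = 40 + (4 - 1*10) = 40 + (4 - 10) = 40 - 6 = 34)
d(-9)*(P(w(5)) + v) = 3*(6 + 34) = 3*40 = 120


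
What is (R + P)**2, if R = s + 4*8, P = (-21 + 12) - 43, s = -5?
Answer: 625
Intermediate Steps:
P = -52 (P = -9 - 43 = -52)
R = 27 (R = -5 + 4*8 = -5 + 32 = 27)
(R + P)**2 = (27 - 52)**2 = (-25)**2 = 625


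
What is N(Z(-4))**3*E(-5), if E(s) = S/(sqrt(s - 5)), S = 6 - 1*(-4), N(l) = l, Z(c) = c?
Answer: 64*I*sqrt(10) ≈ 202.39*I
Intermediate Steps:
S = 10 (S = 6 + 4 = 10)
E(s) = 10/sqrt(-5 + s) (E(s) = 10/(sqrt(s - 5)) = 10/(sqrt(-5 + s)) = 10/sqrt(-5 + s))
N(Z(-4))**3*E(-5) = (-4)**3*(10/sqrt(-5 - 5)) = -640/sqrt(-10) = -640*(-I*sqrt(10)/10) = -(-64)*I*sqrt(10) = 64*I*sqrt(10)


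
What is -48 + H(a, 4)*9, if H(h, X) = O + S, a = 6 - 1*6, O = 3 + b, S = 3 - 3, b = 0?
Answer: -21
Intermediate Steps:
S = 0
O = 3 (O = 3 + 0 = 3)
a = 0 (a = 6 - 6 = 0)
H(h, X) = 3 (H(h, X) = 3 + 0 = 3)
-48 + H(a, 4)*9 = -48 + 3*9 = -48 + 27 = -21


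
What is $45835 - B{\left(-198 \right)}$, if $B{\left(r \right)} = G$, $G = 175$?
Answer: $45660$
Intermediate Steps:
$B{\left(r \right)} = 175$
$45835 - B{\left(-198 \right)} = 45835 - 175 = 45660$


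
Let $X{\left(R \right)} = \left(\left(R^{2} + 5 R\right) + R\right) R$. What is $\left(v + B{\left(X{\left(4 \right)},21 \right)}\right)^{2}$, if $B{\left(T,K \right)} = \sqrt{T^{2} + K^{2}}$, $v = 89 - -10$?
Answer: $\left(99 + \sqrt{26041}\right)^{2} \approx 67794.0$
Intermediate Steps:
$v = 99$ ($v = 89 + 10 = 99$)
$X{\left(R \right)} = R \left(R^{2} + 6 R\right)$ ($X{\left(R \right)} = \left(R^{2} + 6 R\right) R = R \left(R^{2} + 6 R\right)$)
$B{\left(T,K \right)} = \sqrt{K^{2} + T^{2}}$
$\left(v + B{\left(X{\left(4 \right)},21 \right)}\right)^{2} = \left(99 + \sqrt{21^{2} + \left(4^{2} \left(6 + 4\right)\right)^{2}}\right)^{2} = \left(99 + \sqrt{441 + \left(16 \cdot 10\right)^{2}}\right)^{2} = \left(99 + \sqrt{441 + 160^{2}}\right)^{2} = \left(99 + \sqrt{441 + 25600}\right)^{2} = \left(99 + \sqrt{26041}\right)^{2}$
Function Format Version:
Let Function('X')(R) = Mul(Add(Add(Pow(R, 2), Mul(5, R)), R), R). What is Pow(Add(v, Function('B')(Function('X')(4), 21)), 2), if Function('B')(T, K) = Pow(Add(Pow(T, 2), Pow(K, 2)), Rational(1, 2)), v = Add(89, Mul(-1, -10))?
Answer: Pow(Add(99, Pow(26041, Rational(1, 2))), 2) ≈ 67794.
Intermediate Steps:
v = 99 (v = Add(89, 10) = 99)
Function('X')(R) = Mul(R, Add(Pow(R, 2), Mul(6, R))) (Function('X')(R) = Mul(Add(Pow(R, 2), Mul(6, R)), R) = Mul(R, Add(Pow(R, 2), Mul(6, R))))
Function('B')(T, K) = Pow(Add(Pow(K, 2), Pow(T, 2)), Rational(1, 2))
Pow(Add(v, Function('B')(Function('X')(4), 21)), 2) = Pow(Add(99, Pow(Add(Pow(21, 2), Pow(Mul(Pow(4, 2), Add(6, 4)), 2)), Rational(1, 2))), 2) = Pow(Add(99, Pow(Add(441, Pow(Mul(16, 10), 2)), Rational(1, 2))), 2) = Pow(Add(99, Pow(Add(441, Pow(160, 2)), Rational(1, 2))), 2) = Pow(Add(99, Pow(Add(441, 25600), Rational(1, 2))), 2) = Pow(Add(99, Pow(26041, Rational(1, 2))), 2)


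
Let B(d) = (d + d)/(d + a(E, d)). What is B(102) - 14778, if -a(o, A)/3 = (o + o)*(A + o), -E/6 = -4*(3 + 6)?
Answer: -1014820072/68671 ≈ -14778.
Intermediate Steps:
E = 216 (E = -(-24)*(3 + 6) = -(-24)*9 = -6*(-36) = 216)
a(o, A) = -6*o*(A + o) (a(o, A) = -3*(o + o)*(A + o) = -3*2*o*(A + o) = -6*o*(A + o))
B(d) = 2*d/(-279936 - 1295*d) (B(d) = (d + d)/(d - 6*216*(d + 216)) = (2*d)/(d - 6*216*(216 + d)) = (2*d)/(d + (-279936 - 1296*d)) = (2*d)/(-279936 - 1295*d) = 2*d/(-279936 - 1295*d))
B(102) - 14778 = -2*102/(279936 + 1295*102) - 14778 = -2*102/(279936 + 132090) - 14778 = -2*102/412026 - 14778 = -2*102*1/412026 - 14778 = -34/68671 - 14778 = -1014820072/68671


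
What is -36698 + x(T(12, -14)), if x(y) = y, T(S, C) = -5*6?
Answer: -36728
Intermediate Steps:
T(S, C) = -30
-36698 + x(T(12, -14)) = -36698 - 30 = -36728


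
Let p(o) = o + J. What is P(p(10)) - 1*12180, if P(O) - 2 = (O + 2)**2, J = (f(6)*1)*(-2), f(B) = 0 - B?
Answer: -11602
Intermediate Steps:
f(B) = -B
J = 12 (J = (-1*6*1)*(-2) = -6*1*(-2) = -6*(-2) = 12)
p(o) = 12 + o (p(o) = o + 12 = 12 + o)
P(O) = 2 + (2 + O)**2 (P(O) = 2 + (O + 2)**2 = 2 + (2 + O)**2)
P(p(10)) - 1*12180 = (2 + (2 + (12 + 10))**2) - 1*12180 = (2 + (2 + 22)**2) - 12180 = (2 + 24**2) - 12180 = (2 + 576) - 12180 = 578 - 12180 = -11602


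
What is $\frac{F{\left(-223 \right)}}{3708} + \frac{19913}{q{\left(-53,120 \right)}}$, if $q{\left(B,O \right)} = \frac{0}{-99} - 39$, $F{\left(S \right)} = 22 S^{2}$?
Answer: $- \frac{5194987}{24102} \approx -215.54$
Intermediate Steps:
$q{\left(B,O \right)} = -39$ ($q{\left(B,O \right)} = 0 \left(- \frac{1}{99}\right) - 39 = 0 - 39 = -39$)
$\frac{F{\left(-223 \right)}}{3708} + \frac{19913}{q{\left(-53,120 \right)}} = \frac{22 \left(-223\right)^{2}}{3708} + \frac{19913}{-39} = 22 \cdot 49729 \cdot \frac{1}{3708} + 19913 \left(- \frac{1}{39}\right) = 1094038 \cdot \frac{1}{3708} - \frac{19913}{39} = \frac{547019}{1854} - \frac{19913}{39} = - \frac{5194987}{24102}$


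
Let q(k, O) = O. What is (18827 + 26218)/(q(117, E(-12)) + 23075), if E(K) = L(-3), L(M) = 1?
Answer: 5005/2564 ≈ 1.9520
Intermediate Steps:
E(K) = 1
(18827 + 26218)/(q(117, E(-12)) + 23075) = (18827 + 26218)/(1 + 23075) = 45045/23076 = 45045*(1/23076) = 5005/2564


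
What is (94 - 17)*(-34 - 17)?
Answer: -3927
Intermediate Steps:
(94 - 17)*(-34 - 17) = 77*(-51) = -3927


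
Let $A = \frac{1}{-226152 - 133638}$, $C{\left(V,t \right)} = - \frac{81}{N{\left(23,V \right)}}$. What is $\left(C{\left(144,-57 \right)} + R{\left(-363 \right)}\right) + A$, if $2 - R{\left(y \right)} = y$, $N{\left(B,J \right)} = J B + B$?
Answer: $\frac{17517369037}{47995986} \approx 364.98$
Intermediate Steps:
$N{\left(B,J \right)} = B + B J$ ($N{\left(B,J \right)} = B J + B = B + B J$)
$R{\left(y \right)} = 2 - y$
$C{\left(V,t \right)} = - \frac{81}{23 + 23 V}$ ($C{\left(V,t \right)} = - \frac{81}{23 \left(1 + V\right)} = - \frac{81}{23 + 23 V}$)
$A = - \frac{1}{359790}$ ($A = \frac{1}{-359790} = - \frac{1}{359790} \approx -2.7794 \cdot 10^{-6}$)
$\left(C{\left(144,-57 \right)} + R{\left(-363 \right)}\right) + A = \left(- \frac{81}{23 + 23 \cdot 144} + \left(2 - -363\right)\right) - \frac{1}{359790} = \left(- \frac{81}{23 + 3312} + \left(2 + 363\right)\right) - \frac{1}{359790} = \left(- \frac{81}{3335} + 365\right) - \frac{1}{359790} = \frac{1217194}{3335} - \frac{1}{359790} = \frac{17517369037}{47995986}$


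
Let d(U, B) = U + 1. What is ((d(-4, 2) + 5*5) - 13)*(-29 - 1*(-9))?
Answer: -180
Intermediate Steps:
d(U, B) = 1 + U
((d(-4, 2) + 5*5) - 13)*(-29 - 1*(-9)) = (((1 - 4) + 5*5) - 13)*(-29 - 1*(-9)) = ((-3 + 25) - 13)*(-29 + 9) = (22 - 13)*(-20) = 9*(-20) = -180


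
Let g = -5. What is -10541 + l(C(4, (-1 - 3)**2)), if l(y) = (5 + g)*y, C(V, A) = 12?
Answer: -10541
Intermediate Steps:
l(y) = 0 (l(y) = (5 - 5)*y = 0*y = 0)
-10541 + l(C(4, (-1 - 3)**2)) = -10541 + 0 = -10541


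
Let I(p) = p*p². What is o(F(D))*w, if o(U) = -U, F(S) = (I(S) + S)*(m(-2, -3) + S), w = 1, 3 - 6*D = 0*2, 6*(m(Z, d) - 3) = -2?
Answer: -95/48 ≈ -1.9792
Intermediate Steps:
I(p) = p³
m(Z, d) = 8/3 (m(Z, d) = 3 + (⅙)*(-2) = 3 - ⅓ = 8/3)
D = ½ (D = ½ - 0*2 = ½ - ⅙*0 = ½ + 0 = ½ ≈ 0.50000)
F(S) = (8/3 + S)*(S + S³) (F(S) = (S³ + S)*(8/3 + S) = (S + S³)*(8/3 + S) = (8/3 + S)*(S + S³))
o(F(D))*w = -(8 + 3*(½) + 3*(½)³ + 8*(½)²)/(3*2)*1 = -(8 + 3/2 + 3*(⅛) + 8*(¼))/(3*2)*1 = -(8 + 3/2 + 3/8 + 2)/(3*2)*1 = -95/(3*2*8)*1 = -1*95/48*1 = -95/48*1 = -95/48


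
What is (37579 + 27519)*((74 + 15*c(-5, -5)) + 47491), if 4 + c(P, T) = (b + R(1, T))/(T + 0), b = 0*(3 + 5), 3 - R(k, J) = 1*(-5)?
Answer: 3090918138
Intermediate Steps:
R(k, J) = 8 (R(k, J) = 3 - (-5) = 3 - 1*(-5) = 3 + 5 = 8)
b = 0 (b = 0*8 = 0)
c(P, T) = -4 + 8/T (c(P, T) = -4 + (0 + 8)/(T + 0) = -4 + 8/T)
(37579 + 27519)*((74 + 15*c(-5, -5)) + 47491) = (37579 + 27519)*((74 + 15*(-4 + 8/(-5))) + 47491) = 65098*((74 + 15*(-4 + 8*(-⅕))) + 47491) = 65098*((74 + 15*(-4 - 8/5)) + 47491) = 65098*((74 + 15*(-28/5)) + 47491) = 65098*((74 - 84) + 47491) = 65098*(-10 + 47491) = 65098*47481 = 3090918138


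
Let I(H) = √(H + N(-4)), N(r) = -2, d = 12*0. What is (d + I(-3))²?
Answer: -5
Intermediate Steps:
d = 0
I(H) = √(-2 + H) (I(H) = √(H - 2) = √(-2 + H))
(d + I(-3))² = (0 + √(-2 - 3))² = (0 + √(-5))² = (0 + I*√5)² = (I*√5)² = -5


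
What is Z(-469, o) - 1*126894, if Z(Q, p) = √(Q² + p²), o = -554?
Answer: -126894 + √526877 ≈ -1.2617e+5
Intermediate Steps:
Z(-469, o) - 1*126894 = √((-469)² + (-554)²) - 1*126894 = √(219961 + 306916) - 126894 = √526877 - 126894 = -126894 + √526877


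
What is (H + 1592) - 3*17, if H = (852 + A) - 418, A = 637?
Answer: 2612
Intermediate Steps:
H = 1071 (H = (852 + 637) - 418 = 1489 - 418 = 1071)
(H + 1592) - 3*17 = (1071 + 1592) - 3*17 = 2663 - 51 = 2612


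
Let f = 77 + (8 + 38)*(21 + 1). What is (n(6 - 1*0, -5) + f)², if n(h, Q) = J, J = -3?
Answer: 1179396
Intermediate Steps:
f = 1089 (f = 77 + 46*22 = 77 + 1012 = 1089)
n(h, Q) = -3
(n(6 - 1*0, -5) + f)² = (-3 + 1089)² = 1086² = 1179396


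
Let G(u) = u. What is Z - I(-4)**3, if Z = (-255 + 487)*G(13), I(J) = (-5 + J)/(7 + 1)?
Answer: 1544921/512 ≈ 3017.4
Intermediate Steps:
I(J) = -5/8 + J/8 (I(J) = (-5 + J)/8 = (-5 + J)*(1/8) = -5/8 + J/8)
Z = 3016 (Z = (-255 + 487)*13 = 232*13 = 3016)
Z - I(-4)**3 = 3016 - (-5/8 + (1/8)*(-4))**3 = 3016 - (-5/8 - 1/2)**3 = 3016 - (-9/8)**3 = 3016 - 1*(-729/512) = 3016 + 729/512 = 1544921/512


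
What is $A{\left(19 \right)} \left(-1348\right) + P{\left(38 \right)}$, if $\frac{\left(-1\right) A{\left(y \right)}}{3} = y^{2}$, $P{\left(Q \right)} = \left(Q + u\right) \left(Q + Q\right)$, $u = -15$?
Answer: $1461632$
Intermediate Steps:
$P{\left(Q \right)} = 2 Q \left(-15 + Q\right)$ ($P{\left(Q \right)} = \left(Q - 15\right) \left(Q + Q\right) = \left(-15 + Q\right) 2 Q = 2 Q \left(-15 + Q\right)$)
$A{\left(y \right)} = - 3 y^{2}$
$A{\left(19 \right)} \left(-1348\right) + P{\left(38 \right)} = - 3 \cdot 19^{2} \left(-1348\right) + 2 \cdot 38 \left(-15 + 38\right) = \left(-3\right) 361 \left(-1348\right) + 2 \cdot 38 \cdot 23 = \left(-1083\right) \left(-1348\right) + 1748 = 1459884 + 1748 = 1461632$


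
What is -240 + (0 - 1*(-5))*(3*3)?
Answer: -195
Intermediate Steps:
-240 + (0 - 1*(-5))*(3*3) = -240 + (0 + 5)*9 = -240 + 5*9 = -240 + 45 = -195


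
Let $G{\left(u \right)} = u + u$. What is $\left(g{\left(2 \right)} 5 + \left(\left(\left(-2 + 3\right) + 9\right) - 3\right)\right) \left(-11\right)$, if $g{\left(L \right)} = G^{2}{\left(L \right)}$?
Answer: $-957$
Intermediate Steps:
$G{\left(u \right)} = 2 u$
$g{\left(L \right)} = 4 L^{2}$ ($g{\left(L \right)} = \left(2 L\right)^{2} = 4 L^{2}$)
$\left(g{\left(2 \right)} 5 + \left(\left(\left(-2 + 3\right) + 9\right) - 3\right)\right) \left(-11\right) = \left(4 \cdot 2^{2} \cdot 5 + \left(\left(\left(-2 + 3\right) + 9\right) - 3\right)\right) \left(-11\right) = \left(4 \cdot 4 \cdot 5 + \left(\left(1 + 9\right) - 3\right)\right) \left(-11\right) = \left(16 \cdot 5 + \left(10 - 3\right)\right) \left(-11\right) = \left(80 + 7\right) \left(-11\right) = 87 \left(-11\right) = -957$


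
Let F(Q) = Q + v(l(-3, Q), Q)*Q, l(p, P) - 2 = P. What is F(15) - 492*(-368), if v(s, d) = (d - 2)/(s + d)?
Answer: 5794467/32 ≈ 1.8108e+5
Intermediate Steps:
l(p, P) = 2 + P
v(s, d) = (-2 + d)/(d + s)
F(Q) = Q + Q*(-2 + Q)/(2 + 2*Q) (F(Q) = Q + ((-2 + Q)/(Q + (2 + Q)))*Q = Q + ((-2 + Q)/(2 + 2*Q))*Q = Q + Q*(-2 + Q)/(2 + 2*Q))
F(15) - 492*(-368) = (3/2)*15²/(1 + 15) - 492*(-368) = (3/2)*225/16 + 181056 = (3/2)*225*(1/16) + 181056 = 675/32 + 181056 = 5794467/32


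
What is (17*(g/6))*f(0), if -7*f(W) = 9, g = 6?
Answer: -153/7 ≈ -21.857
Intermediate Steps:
f(W) = -9/7 (f(W) = -⅐*9 = -9/7)
(17*(g/6))*f(0) = (17*(6/6))*(-9/7) = (17*(6*(⅙)))*(-9/7) = (17*1)*(-9/7) = 17*(-9/7) = -153/7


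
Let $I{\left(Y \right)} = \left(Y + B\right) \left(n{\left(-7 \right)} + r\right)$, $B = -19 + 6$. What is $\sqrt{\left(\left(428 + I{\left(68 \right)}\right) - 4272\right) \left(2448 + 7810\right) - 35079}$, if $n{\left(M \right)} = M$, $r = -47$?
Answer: $i \sqrt{69933091} \approx 8362.6 i$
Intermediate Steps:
$B = -13$
$I{\left(Y \right)} = 702 - 54 Y$ ($I{\left(Y \right)} = \left(Y - 13\right) \left(-7 - 47\right) = \left(-13 + Y\right) \left(-54\right) = 702 - 54 Y$)
$\sqrt{\left(\left(428 + I{\left(68 \right)}\right) - 4272\right) \left(2448 + 7810\right) - 35079} = \sqrt{\left(\left(428 + \left(702 - 3672\right)\right) - 4272\right) \left(2448 + 7810\right) - 35079} = \sqrt{\left(\left(428 + \left(702 - 3672\right)\right) - 4272\right) 10258 - 35079} = \sqrt{\left(\left(428 - 2970\right) - 4272\right) 10258 - 35079} = \sqrt{\left(-2542 - 4272\right) 10258 - 35079} = \sqrt{\left(-6814\right) 10258 - 35079} = \sqrt{-69898012 - 35079} = \sqrt{-69933091} = i \sqrt{69933091}$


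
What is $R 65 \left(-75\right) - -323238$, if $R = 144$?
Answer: $-378762$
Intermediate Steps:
$R 65 \left(-75\right) - -323238 = 144 \cdot 65 \left(-75\right) - -323238 = 9360 \left(-75\right) + 323238 = -702000 + 323238 = -378762$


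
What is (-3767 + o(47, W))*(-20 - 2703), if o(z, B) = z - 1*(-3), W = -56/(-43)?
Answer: 10121391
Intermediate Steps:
W = 56/43 (W = -56*(-1/43) = 56/43 ≈ 1.3023)
o(z, B) = 3 + z (o(z, B) = z + 3 = 3 + z)
(-3767 + o(47, W))*(-20 - 2703) = (-3767 + (3 + 47))*(-20 - 2703) = (-3767 + 50)*(-2723) = -3717*(-2723) = 10121391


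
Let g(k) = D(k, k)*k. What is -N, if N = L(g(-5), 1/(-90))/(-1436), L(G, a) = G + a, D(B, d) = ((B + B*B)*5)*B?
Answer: 224999/129240 ≈ 1.7409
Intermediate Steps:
D(B, d) = B*(5*B + 5*B**2) (D(B, d) = ((B + B**2)*5)*B = (5*B + 5*B**2)*B = B*(5*B + 5*B**2))
g(k) = 5*k**3*(1 + k) (g(k) = (5*k**2*(1 + k))*k = 5*k**3*(1 + k))
N = -224999/129240 (N = (5*(-5)**3*(1 - 5) + 1/(-90))/(-1436) = (5*(-125)*(-4) - 1/90)*(-1/1436) = (2500 - 1/90)*(-1/1436) = (224999/90)*(-1/1436) = -224999/129240 ≈ -1.7409)
-N = -1*(-224999/129240) = 224999/129240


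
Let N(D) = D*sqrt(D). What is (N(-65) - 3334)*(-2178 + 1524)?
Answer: 2180436 + 42510*I*sqrt(65) ≈ 2.1804e+6 + 3.4273e+5*I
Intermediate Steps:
N(D) = D**(3/2)
(N(-65) - 3334)*(-2178 + 1524) = ((-65)**(3/2) - 3334)*(-2178 + 1524) = (-65*I*sqrt(65) - 3334)*(-654) = (-3334 - 65*I*sqrt(65))*(-654) = 2180436 + 42510*I*sqrt(65)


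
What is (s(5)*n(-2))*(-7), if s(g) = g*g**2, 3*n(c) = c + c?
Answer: 3500/3 ≈ 1166.7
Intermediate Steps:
n(c) = 2*c/3 (n(c) = (c + c)/3 = (2*c)/3 = 2*c/3)
s(g) = g**3
(s(5)*n(-2))*(-7) = (5**3*((2/3)*(-2)))*(-7) = (125*(-4/3))*(-7) = -500/3*(-7) = 3500/3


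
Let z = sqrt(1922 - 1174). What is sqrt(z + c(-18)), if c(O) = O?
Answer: sqrt(-18 + 2*sqrt(187)) ≈ 3.0577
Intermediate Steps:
z = 2*sqrt(187) (z = sqrt(748) = 2*sqrt(187) ≈ 27.350)
sqrt(z + c(-18)) = sqrt(2*sqrt(187) - 18) = sqrt(-18 + 2*sqrt(187))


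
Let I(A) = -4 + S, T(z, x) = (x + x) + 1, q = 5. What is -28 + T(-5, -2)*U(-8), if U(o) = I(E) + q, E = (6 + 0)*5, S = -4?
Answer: -19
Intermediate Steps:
T(z, x) = 1 + 2*x (T(z, x) = 2*x + 1 = 1 + 2*x)
E = 30 (E = 6*5 = 30)
I(A) = -8 (I(A) = -4 - 4 = -8)
U(o) = -3 (U(o) = -8 + 5 = -3)
-28 + T(-5, -2)*U(-8) = -28 + (1 + 2*(-2))*(-3) = -28 + (1 - 4)*(-3) = -28 - 3*(-3) = -28 + 9 = -19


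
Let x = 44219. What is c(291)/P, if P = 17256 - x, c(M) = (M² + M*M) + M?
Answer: -169653/26963 ≈ -6.2921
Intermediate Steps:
c(M) = M + 2*M² (c(M) = (M² + M²) + M = 2*M² + M = M + 2*M²)
P = -26963 (P = 17256 - 1*44219 = 17256 - 44219 = -26963)
c(291)/P = (291*(1 + 2*291))/(-26963) = (291*(1 + 582))*(-1/26963) = (291*583)*(-1/26963) = 169653*(-1/26963) = -169653/26963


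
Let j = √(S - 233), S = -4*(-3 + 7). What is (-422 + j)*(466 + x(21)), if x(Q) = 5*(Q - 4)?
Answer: -232522 + 551*I*√249 ≈ -2.3252e+5 + 8694.6*I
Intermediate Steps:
x(Q) = -20 + 5*Q (x(Q) = 5*(-4 + Q) = -20 + 5*Q)
S = -16 (S = -4*4 = -16)
j = I*√249 (j = √(-16 - 233) = √(-249) = I*√249 ≈ 15.78*I)
(-422 + j)*(466 + x(21)) = (-422 + I*√249)*(466 + (-20 + 5*21)) = (-422 + I*√249)*(466 + (-20 + 105)) = (-422 + I*√249)*(466 + 85) = (-422 + I*√249)*551 = -232522 + 551*I*√249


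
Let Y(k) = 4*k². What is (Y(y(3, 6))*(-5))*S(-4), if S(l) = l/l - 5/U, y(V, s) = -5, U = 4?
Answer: 125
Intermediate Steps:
S(l) = -¼ (S(l) = l/l - 5/4 = 1 - 5*¼ = 1 - 5/4 = -¼)
(Y(y(3, 6))*(-5))*S(-4) = ((4*(-5)²)*(-5))*(-¼) = ((4*25)*(-5))*(-¼) = (100*(-5))*(-¼) = -500*(-¼) = 125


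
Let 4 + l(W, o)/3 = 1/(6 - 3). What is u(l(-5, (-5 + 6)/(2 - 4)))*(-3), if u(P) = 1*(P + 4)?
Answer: 21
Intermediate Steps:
l(W, o) = -11 (l(W, o) = -12 + 3/(6 - 3) = -12 + 3/3 = -12 + 3*(⅓) = -12 + 1 = -11)
u(P) = 4 + P (u(P) = 1*(4 + P) = 4 + P)
u(l(-5, (-5 + 6)/(2 - 4)))*(-3) = (4 - 11)*(-3) = -7*(-3) = 21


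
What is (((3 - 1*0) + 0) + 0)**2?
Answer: 9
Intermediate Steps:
(((3 - 1*0) + 0) + 0)**2 = (((3 + 0) + 0) + 0)**2 = ((3 + 0) + 0)**2 = (3 + 0)**2 = 3**2 = 9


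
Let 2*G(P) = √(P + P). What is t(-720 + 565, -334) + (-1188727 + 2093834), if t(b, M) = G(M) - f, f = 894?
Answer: 904213 + I*√167 ≈ 9.0421e+5 + 12.923*I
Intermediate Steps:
G(P) = √2*√P/2 (G(P) = √(P + P)/2 = √(2*P)/2 = (√2*√P)/2 = √2*√P/2)
t(b, M) = -894 + √2*√M/2 (t(b, M) = √2*√M/2 - 1*894 = √2*√M/2 - 894 = -894 + √2*√M/2)
t(-720 + 565, -334) + (-1188727 + 2093834) = (-894 + √2*√(-334)/2) + (-1188727 + 2093834) = (-894 + √2*(I*√334)/2) + 905107 = (-894 + I*√167) + 905107 = 904213 + I*√167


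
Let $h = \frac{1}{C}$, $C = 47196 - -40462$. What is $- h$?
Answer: $- \frac{1}{87658} \approx -1.1408 \cdot 10^{-5}$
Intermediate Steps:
$C = 87658$ ($C = 47196 + 40462 = 87658$)
$h = \frac{1}{87658} \approx 1.1408 \cdot 10^{-5}$
$- h = \left(-1\right) \frac{1}{87658} = - \frac{1}{87658}$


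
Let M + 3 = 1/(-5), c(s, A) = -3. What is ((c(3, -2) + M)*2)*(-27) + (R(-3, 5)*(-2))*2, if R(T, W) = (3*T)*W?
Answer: 2574/5 ≈ 514.80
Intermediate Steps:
R(T, W) = 3*T*W
M = -16/5 (M = -3 + 1/(-5) = -3 - ⅕ = -16/5 ≈ -3.2000)
((c(3, -2) + M)*2)*(-27) + (R(-3, 5)*(-2))*2 = ((-3 - 16/5)*2)*(-27) + ((3*(-3)*5)*(-2))*2 = -31/5*2*(-27) - 45*(-2)*2 = -62/5*(-27) + 90*2 = 1674/5 + 180 = 2574/5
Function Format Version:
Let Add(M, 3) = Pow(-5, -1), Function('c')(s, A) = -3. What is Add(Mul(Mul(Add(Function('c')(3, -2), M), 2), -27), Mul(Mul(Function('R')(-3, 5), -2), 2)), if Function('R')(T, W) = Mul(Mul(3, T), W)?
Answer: Rational(2574, 5) ≈ 514.80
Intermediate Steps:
Function('R')(T, W) = Mul(3, T, W)
M = Rational(-16, 5) (M = Add(-3, Pow(-5, -1)) = Add(-3, Rational(-1, 5)) = Rational(-16, 5) ≈ -3.2000)
Add(Mul(Mul(Add(Function('c')(3, -2), M), 2), -27), Mul(Mul(Function('R')(-3, 5), -2), 2)) = Add(Mul(Mul(Add(-3, Rational(-16, 5)), 2), -27), Mul(Mul(Mul(3, -3, 5), -2), 2)) = Add(Mul(Mul(Rational(-31, 5), 2), -27), Mul(Mul(-45, -2), 2)) = Add(Mul(Rational(-62, 5), -27), Mul(90, 2)) = Add(Rational(1674, 5), 180) = Rational(2574, 5)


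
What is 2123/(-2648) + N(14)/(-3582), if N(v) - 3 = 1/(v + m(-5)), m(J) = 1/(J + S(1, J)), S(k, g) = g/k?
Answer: -529084075/659216952 ≈ -0.80260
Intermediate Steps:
m(J) = 1/(2*J) (m(J) = 1/(J + J/1) = 1/(J + J*1) = 1/(J + J) = 1/(2*J))
N(v) = 3 + 1/(-⅒ + v) (N(v) = 3 + 1/(v + (½)/(-5)) = 3 + 1/(v + (½)*(-⅕)) = 3 + 1/(v - ⅒) = 3 + 1/(-⅒ + v))
2123/(-2648) + N(14)/(-3582) = 2123/(-2648) + ((7 + 30*14)/(-1 + 10*14))/(-3582) = 2123*(-1/2648) + ((7 + 420)/(-1 + 140))*(-1/3582) = -2123/2648 + (427/139)*(-1/3582) = -2123/2648 - 427/497898 = -529084075/659216952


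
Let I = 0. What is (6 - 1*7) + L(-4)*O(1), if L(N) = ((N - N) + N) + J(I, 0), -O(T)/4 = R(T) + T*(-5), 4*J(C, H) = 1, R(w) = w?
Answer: -61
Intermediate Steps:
J(C, H) = ¼ (J(C, H) = (¼)*1 = ¼)
O(T) = 16*T (O(T) = -4*(T + T*(-5)) = -4*(T - 5*T) = -(-16)*T = 16*T)
L(N) = ¼ + N (L(N) = ((N - N) + N) + ¼ = (0 + N) + ¼ = N + ¼ = ¼ + N)
(6 - 1*7) + L(-4)*O(1) = (6 - 1*7) + (¼ - 4)*(16*1) = (6 - 7) - 15/4*16 = -1 - 60 = -61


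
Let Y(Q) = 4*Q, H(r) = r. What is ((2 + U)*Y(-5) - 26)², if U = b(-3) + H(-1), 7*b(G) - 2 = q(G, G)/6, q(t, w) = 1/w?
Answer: 215296/81 ≈ 2658.0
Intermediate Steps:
b(G) = 2/7 + 1/(42*G) (b(G) = 2/7 + (1/(G*6))/7 = 2/7 + ((⅙)/G)/7 = 2/7 + (1/(6*G))/7 = 2/7 + 1/(42*G))
U = -13/18 (U = (1/42)*(1 + 12*(-3))/(-3) - 1 = (1/42)*(-⅓)*(1 - 36) - 1 = (1/42)*(-⅓)*(-35) - 1 = 5/18 - 1 = -13/18 ≈ -0.72222)
((2 + U)*Y(-5) - 26)² = ((2 - 13/18)*(4*(-5)) - 26)² = ((23/18)*(-20) - 26)² = (-230/9 - 26)² = (-464/9)² = 215296/81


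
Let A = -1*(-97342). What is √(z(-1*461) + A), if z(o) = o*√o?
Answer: √(97342 - 461*I*√461) ≈ 312.4 - 15.842*I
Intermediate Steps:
z(o) = o^(3/2)
A = 97342
√(z(-1*461) + A) = √((-1*461)^(3/2) + 97342) = √((-461)^(3/2) + 97342) = √(-461*I*√461 + 97342) = √(97342 - 461*I*√461)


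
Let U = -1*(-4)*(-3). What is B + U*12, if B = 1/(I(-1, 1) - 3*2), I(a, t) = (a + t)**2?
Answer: -865/6 ≈ -144.17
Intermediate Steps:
U = -12 (U = 4*(-3) = -12)
B = -1/6 (B = 1/((-1 + 1)**2 - 3*2) = 1/(0**2 - 6) = 1/(0 - 6) = 1/(-6) = -1/6 ≈ -0.16667)
B + U*12 = -1/6 - 12*12 = -1/6 - 144 = -865/6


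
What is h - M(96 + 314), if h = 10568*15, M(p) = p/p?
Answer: 158519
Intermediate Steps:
M(p) = 1
h = 158520
h - M(96 + 314) = 158520 - 1*1 = 158520 - 1 = 158519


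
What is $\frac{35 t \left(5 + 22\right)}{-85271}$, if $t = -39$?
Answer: $\frac{36855}{85271} \approx 0.43221$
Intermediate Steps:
$\frac{35 t \left(5 + 22\right)}{-85271} = \frac{35 \left(-39\right) \left(5 + 22\right)}{-85271} = \left(-1365\right) 27 \left(- \frac{1}{85271}\right) = \left(-36855\right) \left(- \frac{1}{85271}\right) = \frac{36855}{85271}$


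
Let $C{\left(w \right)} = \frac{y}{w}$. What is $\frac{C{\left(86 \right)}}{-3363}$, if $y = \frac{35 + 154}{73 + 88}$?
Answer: $- \frac{9}{2217338} \approx -4.0589 \cdot 10^{-6}$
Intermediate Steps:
$y = \frac{27}{23}$ ($y = \frac{189}{161} = 189 \cdot \frac{1}{161} = \frac{27}{23} \approx 1.1739$)
$C{\left(w \right)} = \frac{27}{23 w}$
$\frac{C{\left(86 \right)}}{-3363} = \frac{\frac{27}{23} \cdot \frac{1}{86}}{-3363} = \frac{27}{23} \cdot \frac{1}{86} \left(- \frac{1}{3363}\right) = \frac{27}{1978} \left(- \frac{1}{3363}\right) = - \frac{9}{2217338}$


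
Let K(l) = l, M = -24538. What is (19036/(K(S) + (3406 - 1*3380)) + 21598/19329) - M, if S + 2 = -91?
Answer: 31411265356/1295043 ≈ 24255.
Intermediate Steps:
S = -93 (S = -2 - 91 = -93)
(19036/(K(S) + (3406 - 1*3380)) + 21598/19329) - M = (19036/(-93 + (3406 - 1*3380)) + 21598/19329) - 1*(-24538) = (19036/(-93 + (3406 - 3380)) + 21598*(1/19329)) + 24538 = (19036/(-93 + 26) + 21598/19329) + 24538 = (19036/(-67) + 21598/19329) + 24538 = (19036*(-1/67) + 21598/19329) + 24538 = (-19036/67 + 21598/19329) + 24538 = -366499778/1295043 + 24538 = 31411265356/1295043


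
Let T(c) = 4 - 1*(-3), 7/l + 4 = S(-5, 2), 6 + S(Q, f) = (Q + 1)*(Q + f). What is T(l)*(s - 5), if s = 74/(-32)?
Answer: -819/16 ≈ -51.188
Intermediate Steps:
s = -37/16 (s = 74*(-1/32) = -37/16 ≈ -2.3125)
S(Q, f) = -6 + (1 + Q)*(Q + f) (S(Q, f) = -6 + (Q + 1)*(Q + f) = -6 + (1 + Q)*(Q + f))
l = 7/2 (l = 7/(-4 + (-6 - 5 + 2 + (-5)² - 5*2)) = 7/(-4 + (-6 - 5 + 2 + 25 - 10)) = 7/(-4 + 6) = 7/2 ≈ 3.5000)
T(c) = 7 (T(c) = 4 + 3 = 7)
T(l)*(s - 5) = 7*(-37/16 - 5) = 7*(-117/16) = -819/16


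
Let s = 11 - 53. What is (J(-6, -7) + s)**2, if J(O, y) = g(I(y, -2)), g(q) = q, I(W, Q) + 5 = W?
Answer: 2916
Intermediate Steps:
I(W, Q) = -5 + W
s = -42
J(O, y) = -5 + y
(J(-6, -7) + s)**2 = ((-5 - 7) - 42)**2 = (-12 - 42)**2 = (-54)**2 = 2916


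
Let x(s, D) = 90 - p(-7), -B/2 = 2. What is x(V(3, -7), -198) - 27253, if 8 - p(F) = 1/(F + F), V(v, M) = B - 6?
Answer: -380395/14 ≈ -27171.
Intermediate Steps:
B = -4 (B = -2*2 = -4)
V(v, M) = -10 (V(v, M) = -4 - 6 = -10)
p(F) = 8 - 1/(2*F) (p(F) = 8 - 1/(F + F) = 8 - 1/(2*F))
x(s, D) = 1147/14 (x(s, D) = 90 - (8 - 1/2/(-7)) = 90 - (8 - 1/2*(-1/7)) = 90 - (8 + 1/14) = 90 - 1*113/14 = 90 - 113/14 = 1147/14)
x(V(3, -7), -198) - 27253 = 1147/14 - 27253 = -380395/14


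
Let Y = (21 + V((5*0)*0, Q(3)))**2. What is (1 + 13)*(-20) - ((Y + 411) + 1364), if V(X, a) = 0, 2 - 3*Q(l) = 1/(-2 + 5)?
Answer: -2496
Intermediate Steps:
Q(l) = 5/9 (Q(l) = 2/3 - 1/(3*(-2 + 5)) = 2/3 - 1/3/3 = 2/3 - 1/3*1/3 = 2/3 - 1/9 = 5/9)
Y = 441 (Y = (21 + 0)**2 = 21**2 = 441)
(1 + 13)*(-20) - ((Y + 411) + 1364) = (1 + 13)*(-20) - ((441 + 411) + 1364) = 14*(-20) - (852 + 1364) = -280 - 1*2216 = -280 - 2216 = -2496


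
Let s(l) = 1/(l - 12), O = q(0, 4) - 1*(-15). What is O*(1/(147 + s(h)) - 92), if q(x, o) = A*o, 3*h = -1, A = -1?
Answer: -5500825/5436 ≈ -1011.9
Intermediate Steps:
h = -1/3 (h = (1/3)*(-1) = -1/3 ≈ -0.33333)
q(x, o) = -o
O = 11 (O = -1*4 - 1*(-15) = -4 + 15 = 11)
s(l) = 1/(-12 + l)
O*(1/(147 + s(h)) - 92) = 11*(1/(147 + 1/(-12 - 1/3)) - 92) = 11*(1/(147 + 1/(-37/3)) - 92) = 11*(1/(147 - 3/37) - 92) = 11*(1/(5436/37) - 92) = 11*(37/5436 - 92) = 11*(-500075/5436) = -5500825/5436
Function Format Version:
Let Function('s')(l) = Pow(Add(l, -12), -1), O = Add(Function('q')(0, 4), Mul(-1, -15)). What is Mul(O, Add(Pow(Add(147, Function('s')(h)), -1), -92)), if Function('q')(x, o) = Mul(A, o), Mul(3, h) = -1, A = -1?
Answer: Rational(-5500825, 5436) ≈ -1011.9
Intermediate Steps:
h = Rational(-1, 3) (h = Mul(Rational(1, 3), -1) = Rational(-1, 3) ≈ -0.33333)
Function('q')(x, o) = Mul(-1, o)
O = 11 (O = Add(Mul(-1, 4), Mul(-1, -15)) = Add(-4, 15) = 11)
Function('s')(l) = Pow(Add(-12, l), -1)
Mul(O, Add(Pow(Add(147, Function('s')(h)), -1), -92)) = Mul(11, Add(Pow(Add(147, Pow(Add(-12, Rational(-1, 3)), -1)), -1), -92)) = Mul(11, Add(Pow(Add(147, Pow(Rational(-37, 3), -1)), -1), -92)) = Mul(11, Add(Pow(Add(147, Rational(-3, 37)), -1), -92)) = Mul(11, Add(Pow(Rational(5436, 37), -1), -92)) = Mul(11, Add(Rational(37, 5436), -92)) = Mul(11, Rational(-500075, 5436)) = Rational(-5500825, 5436)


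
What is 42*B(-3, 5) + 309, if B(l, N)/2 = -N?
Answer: -111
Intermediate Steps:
B(l, N) = -2*N (B(l, N) = 2*(-N) = -2*N)
42*B(-3, 5) + 309 = 42*(-2*5) + 309 = 42*(-10) + 309 = -420 + 309 = -111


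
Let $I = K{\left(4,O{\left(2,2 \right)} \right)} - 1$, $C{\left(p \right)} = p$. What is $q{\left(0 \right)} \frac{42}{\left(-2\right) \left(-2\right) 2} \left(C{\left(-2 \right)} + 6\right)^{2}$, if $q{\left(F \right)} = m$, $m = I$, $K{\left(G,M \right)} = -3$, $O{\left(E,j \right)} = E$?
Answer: $-336$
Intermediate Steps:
$I = -4$ ($I = -3 - 1 = -4$)
$m = -4$
$q{\left(F \right)} = -4$
$q{\left(0 \right)} \frac{42}{\left(-2\right) \left(-2\right) 2} \left(C{\left(-2 \right)} + 6\right)^{2} = - 4 \frac{42}{\left(-2\right) \left(-2\right) 2} \left(-2 + 6\right)^{2} = - 4 \frac{42}{4 \cdot 2} \cdot 4^{2} = - 4 \cdot \frac{42}{8} \cdot 16 = - 4 \cdot 42 \cdot \frac{1}{8} \cdot 16 = \left(-4\right) \frac{21}{4} \cdot 16 = \left(-21\right) 16 = -336$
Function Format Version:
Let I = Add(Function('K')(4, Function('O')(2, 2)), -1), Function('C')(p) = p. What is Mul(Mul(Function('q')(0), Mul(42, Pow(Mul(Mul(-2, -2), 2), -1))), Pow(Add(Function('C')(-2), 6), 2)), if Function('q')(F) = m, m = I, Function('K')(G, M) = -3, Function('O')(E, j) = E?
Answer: -336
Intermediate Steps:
I = -4 (I = Add(-3, -1) = -4)
m = -4
Function('q')(F) = -4
Mul(Mul(Function('q')(0), Mul(42, Pow(Mul(Mul(-2, -2), 2), -1))), Pow(Add(Function('C')(-2), 6), 2)) = Mul(Mul(-4, Mul(42, Pow(Mul(Mul(-2, -2), 2), -1))), Pow(Add(-2, 6), 2)) = Mul(Mul(-4, Mul(42, Pow(Mul(4, 2), -1))), Pow(4, 2)) = Mul(Mul(-4, Mul(42, Pow(8, -1))), 16) = Mul(Mul(-4, Mul(42, Rational(1, 8))), 16) = Mul(Mul(-4, Rational(21, 4)), 16) = Mul(-21, 16) = -336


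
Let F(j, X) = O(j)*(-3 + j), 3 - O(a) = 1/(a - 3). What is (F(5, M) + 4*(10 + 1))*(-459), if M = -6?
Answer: -22491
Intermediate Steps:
O(a) = 3 - 1/(-3 + a) (O(a) = 3 - 1/(a - 3) = 3 - 1/(-3 + a))
F(j, X) = -10 + 3*j (F(j, X) = ((-10 + 3*j)/(-3 + j))*(-3 + j) = -10 + 3*j)
(F(5, M) + 4*(10 + 1))*(-459) = ((-10 + 3*5) + 4*(10 + 1))*(-459) = ((-10 + 15) + 4*11)*(-459) = (5 + 44)*(-459) = 49*(-459) = -22491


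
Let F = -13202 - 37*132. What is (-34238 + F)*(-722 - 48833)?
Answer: 2592915820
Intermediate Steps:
F = -18086 (F = -13202 - 1*4884 = -13202 - 4884 = -18086)
(-34238 + F)*(-722 - 48833) = (-34238 - 18086)*(-722 - 48833) = -52324*(-49555) = 2592915820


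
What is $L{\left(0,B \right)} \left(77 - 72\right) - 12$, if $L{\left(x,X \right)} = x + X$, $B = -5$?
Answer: $-37$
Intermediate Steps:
$L{\left(x,X \right)} = X + x$
$L{\left(0,B \right)} \left(77 - 72\right) - 12 = \left(-5 + 0\right) \left(77 - 72\right) - 12 = \left(-5\right) 5 - 12 = -25 - 12 = -37$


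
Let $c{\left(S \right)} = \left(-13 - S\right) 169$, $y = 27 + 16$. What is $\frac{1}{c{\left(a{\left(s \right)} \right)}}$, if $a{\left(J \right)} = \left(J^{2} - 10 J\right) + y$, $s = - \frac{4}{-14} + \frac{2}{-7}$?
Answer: $- \frac{1}{9464} \approx -0.00010566$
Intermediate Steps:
$y = 43$
$s = 0$ ($s = \left(-4\right) \left(- \frac{1}{14}\right) + 2 \left(- \frac{1}{7}\right) = \frac{2}{7} - \frac{2}{7} = 0$)
$a{\left(J \right)} = 43 + J^{2} - 10 J$ ($a{\left(J \right)} = \left(J^{2} - 10 J\right) + 43 = 43 + J^{2} - 10 J$)
$c{\left(S \right)} = -2197 - 169 S$
$\frac{1}{c{\left(a{\left(s \right)} \right)}} = \frac{1}{-2197 - 169 \left(43 + 0^{2} - 0\right)} = \frac{1}{-2197 - 169 \left(43 + 0 + 0\right)} = \frac{1}{-2197 - 7267} = \frac{1}{-9464} = - \frac{1}{9464}$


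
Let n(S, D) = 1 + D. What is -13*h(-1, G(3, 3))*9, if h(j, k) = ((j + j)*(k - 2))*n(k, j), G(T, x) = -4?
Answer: 0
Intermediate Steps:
h(j, k) = 2*j*(1 + j)*(-2 + k) (h(j, k) = ((j + j)*(k - 2))*(1 + j) = ((2*j)*(-2 + k))*(1 + j) = (2*j*(-2 + k))*(1 + j) = 2*j*(1 + j)*(-2 + k))
-13*h(-1, G(3, 3))*9 = -26*(-1)*(1 - 1)*(-2 - 4)*9 = -26*(-1)*0*(-6)*9 = -13*0*9 = 0*9 = 0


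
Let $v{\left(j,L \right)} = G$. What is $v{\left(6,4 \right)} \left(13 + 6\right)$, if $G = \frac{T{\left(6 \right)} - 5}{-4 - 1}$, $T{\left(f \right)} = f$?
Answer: $- \frac{19}{5} \approx -3.8$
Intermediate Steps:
$G = - \frac{1}{5}$ ($G = \frac{6 - 5}{-4 - 1} = \frac{6 + \left(-5 + 0\right)}{-5} = \left(6 - 5\right) \left(- \frac{1}{5}\right) = 1 \left(- \frac{1}{5}\right) = - \frac{1}{5} \approx -0.2$)
$v{\left(j,L \right)} = - \frac{1}{5}$
$v{\left(6,4 \right)} \left(13 + 6\right) = - \frac{13 + 6}{5} = \left(- \frac{1}{5}\right) 19 = - \frac{19}{5}$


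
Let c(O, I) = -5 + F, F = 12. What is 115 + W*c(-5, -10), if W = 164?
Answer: 1263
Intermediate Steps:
c(O, I) = 7 (c(O, I) = -5 + 12 = 7)
115 + W*c(-5, -10) = 115 + 164*7 = 115 + 1148 = 1263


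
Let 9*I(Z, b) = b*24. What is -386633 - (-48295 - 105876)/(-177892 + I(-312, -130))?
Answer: -206739313741/534716 ≈ -3.8663e+5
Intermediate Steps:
I(Z, b) = 8*b/3 (I(Z, b) = (b*24)/9 = (24*b)/9 = 8*b/3)
-386633 - (-48295 - 105876)/(-177892 + I(-312, -130)) = -386633 - (-48295 - 105876)/(-177892 + (8/3)*(-130)) = -386633 - (-154171)/(-177892 - 1040/3) = -386633 - (-154171)/(-534716/3) = -386633 - (-154171)*(-3)/534716 = -386633 - 1*462513/534716 = -386633 - 462513/534716 = -206739313741/534716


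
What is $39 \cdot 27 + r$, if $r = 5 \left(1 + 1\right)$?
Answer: $1063$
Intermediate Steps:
$r = 10$ ($r = 5 \cdot 2 = 10$)
$39 \cdot 27 + r = 39 \cdot 27 + 10 = 1053 + 10 = 1063$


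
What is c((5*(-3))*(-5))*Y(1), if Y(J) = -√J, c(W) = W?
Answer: -75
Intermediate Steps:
c((5*(-3))*(-5))*Y(1) = ((5*(-3))*(-5))*(-√1) = (-15*(-5))*(-1*1) = 75*(-1) = -75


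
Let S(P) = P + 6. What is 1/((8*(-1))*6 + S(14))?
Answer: -1/28 ≈ -0.035714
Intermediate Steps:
S(P) = 6 + P
1/((8*(-1))*6 + S(14)) = 1/((8*(-1))*6 + (6 + 14)) = 1/(-8*6 + 20) = 1/(-48 + 20) = 1/(-28) = -1/28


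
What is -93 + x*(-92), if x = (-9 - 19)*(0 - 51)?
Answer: -131469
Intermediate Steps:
x = 1428 (x = -28*(-51) = 1428)
-93 + x*(-92) = -93 + 1428*(-92) = -93 - 131376 = -131469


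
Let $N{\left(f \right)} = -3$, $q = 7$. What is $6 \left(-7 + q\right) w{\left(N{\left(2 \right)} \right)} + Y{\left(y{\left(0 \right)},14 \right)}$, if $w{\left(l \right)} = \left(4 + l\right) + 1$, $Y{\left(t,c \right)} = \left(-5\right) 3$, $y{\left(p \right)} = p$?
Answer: $-15$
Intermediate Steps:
$Y{\left(t,c \right)} = -15$
$w{\left(l \right)} = 5 + l$
$6 \left(-7 + q\right) w{\left(N{\left(2 \right)} \right)} + Y{\left(y{\left(0 \right)},14 \right)} = 6 \left(-7 + 7\right) \left(5 - 3\right) - 15 = 6 \cdot 0 \cdot 2 - 15 = 0 \cdot 2 - 15 = 0 - 15 = -15$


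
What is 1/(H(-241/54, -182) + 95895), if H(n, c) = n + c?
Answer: 54/5168261 ≈ 1.0448e-5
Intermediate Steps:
H(n, c) = c + n
1/(H(-241/54, -182) + 95895) = 1/((-182 - 241/54) + 95895) = 1/(-10069/54 + 95895) = 1/(5168261/54) = 54/5168261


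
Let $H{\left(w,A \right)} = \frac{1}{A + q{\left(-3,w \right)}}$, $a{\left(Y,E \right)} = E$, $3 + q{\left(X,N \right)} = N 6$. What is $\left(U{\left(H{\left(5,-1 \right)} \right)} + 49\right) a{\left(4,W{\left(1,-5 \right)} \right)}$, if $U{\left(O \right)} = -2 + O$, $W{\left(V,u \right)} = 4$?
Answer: $\frac{2446}{13} \approx 188.15$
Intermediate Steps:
$q{\left(X,N \right)} = -3 + 6 N$ ($q{\left(X,N \right)} = -3 + N 6 = -3 + 6 N$)
$H{\left(w,A \right)} = \frac{1}{-3 + A + 6 w}$ ($H{\left(w,A \right)} = \frac{1}{A + \left(-3 + 6 w\right)} = \frac{1}{-3 + A + 6 w}$)
$\left(U{\left(H{\left(5,-1 \right)} \right)} + 49\right) a{\left(4,W{\left(1,-5 \right)} \right)} = \left(\left(-2 + \frac{1}{-3 - 1 + 6 \cdot 5}\right) + 49\right) 4 = \left(\left(-2 + \frac{1}{-3 - 1 + 30}\right) + 49\right) 4 = \left(\left(-2 + \frac{1}{26}\right) + 49\right) 4 = \left(- \frac{51}{26} + 49\right) 4 = \frac{1223}{26} \cdot 4 = \frac{2446}{13}$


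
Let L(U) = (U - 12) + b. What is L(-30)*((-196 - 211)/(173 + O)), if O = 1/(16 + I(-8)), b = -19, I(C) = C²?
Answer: 1986160/13841 ≈ 143.50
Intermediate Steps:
L(U) = -31 + U (L(U) = (U - 12) - 19 = (-12 + U) - 19 = -31 + U)
O = 1/80 (O = 1/(16 + (-8)²) = 1/(16 + 64) = 1/80 ≈ 0.012500)
L(-30)*((-196 - 211)/(173 + O)) = (-31 - 30)*((-196 - 211)/(173 + 1/80)) = -(-24827)/13841/80 = -(-24827)*80/13841 = -61*(-32560/13841) = 1986160/13841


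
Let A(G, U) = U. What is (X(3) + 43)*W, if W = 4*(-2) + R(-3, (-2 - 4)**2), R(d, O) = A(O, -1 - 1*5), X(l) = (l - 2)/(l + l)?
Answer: -1813/3 ≈ -604.33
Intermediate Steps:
X(l) = (-2 + l)/(2*l) (X(l) = (-2 + l)/((2*l)) = (-2 + l)*(1/(2*l)) = (-2 + l)/(2*l))
R(d, O) = -6 (R(d, O) = -1 - 1*5 = -1 - 5 = -6)
W = -14 (W = 4*(-2) - 6 = -8 - 6 = -14)
(X(3) + 43)*W = ((1/2)*(-2 + 3)/3 + 43)*(-14) = ((1/2)*(1/3)*1 + 43)*(-14) = (1/6 + 43)*(-14) = (259/6)*(-14) = -1813/3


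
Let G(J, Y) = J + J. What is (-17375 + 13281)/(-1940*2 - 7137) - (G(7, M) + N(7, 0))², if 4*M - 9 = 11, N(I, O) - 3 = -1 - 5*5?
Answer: -38621/479 ≈ -80.628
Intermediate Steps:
N(I, O) = -23 (N(I, O) = 3 + (-1 - 5*5) = 3 + (-1 - 25) = 3 - 26 = -23)
M = 5 (M = 9/4 + (¼)*11 = 9/4 + 11/4 = 5)
G(J, Y) = 2*J
(-17375 + 13281)/(-1940*2 - 7137) - (G(7, M) + N(7, 0))² = (-17375 + 13281)/(-1940*2 - 7137) - (2*7 - 23)² = -4094/(-3880 - 7137) - (14 - 23)² = -4094/(-11017) - 1*(-9)² = -4094*(-1/11017) - 1*81 = 178/479 - 81 = -38621/479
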